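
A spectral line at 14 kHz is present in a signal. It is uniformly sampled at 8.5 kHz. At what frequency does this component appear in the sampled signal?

14 kHz mod fs = 5.5 kHz.
5.5 kHz > fs/2 = 4.25 kHz, folds to fs − 5.5 kHz = 3 kHz.

3 kHz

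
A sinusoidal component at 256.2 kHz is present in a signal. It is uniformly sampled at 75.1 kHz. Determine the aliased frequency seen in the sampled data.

30.9 kHz

256.2 kHz mod fs = 30.9 kHz.
30.9 kHz ≤ fs/2 = 37.55 kHz, appears at 30.9 kHz.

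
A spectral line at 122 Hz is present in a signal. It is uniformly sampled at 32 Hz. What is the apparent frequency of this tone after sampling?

6 Hz

122 Hz mod fs = 26 Hz.
26 Hz > fs/2 = 16 Hz, folds to fs − 26 Hz = 6 Hz.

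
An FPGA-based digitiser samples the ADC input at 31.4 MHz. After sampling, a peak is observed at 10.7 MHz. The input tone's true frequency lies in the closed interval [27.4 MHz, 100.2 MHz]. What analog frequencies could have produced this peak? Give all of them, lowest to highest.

42.1 MHz, 52.1 MHz, 73.5 MHz, 83.5 MHz

Frequencies that alias to 10.7 MHz are k·fs ± 10.7 MHz for integer k ≥ 0.
k=0: 10.7 MHz.
k=1: 20.7 MHz, 42.1 MHz.
k=2: 52.1 MHz, 73.5 MHz.
k=3: 83.5 MHz, 104.9 MHz.
k=4: 114.9 MHz, 136.3 MHz.
Within [27.4 MHz, 100.2 MHz]: 42.1 MHz, 52.1 MHz, 73.5 MHz, 83.5 MHz.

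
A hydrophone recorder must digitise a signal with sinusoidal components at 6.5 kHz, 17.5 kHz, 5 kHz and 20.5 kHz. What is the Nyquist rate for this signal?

Highest-frequency component: 20.5 kHz.
Nyquist rate = 2 × 20.5 kHz = 41 kHz.

41 kHz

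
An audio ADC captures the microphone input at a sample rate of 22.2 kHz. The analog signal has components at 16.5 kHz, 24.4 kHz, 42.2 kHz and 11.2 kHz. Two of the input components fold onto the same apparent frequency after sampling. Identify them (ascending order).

24.4 kHz, 42.2 kHz

fs/2 = 11.1 kHz.
16.5 kHz > fs/2 = 11.1 kHz, folds to fs − 16.5 kHz = 5.7 kHz.
24.4 kHz mod fs = 2.2 kHz.
2.2 kHz ≤ fs/2 = 11.1 kHz, appears at 2.2 kHz.
42.2 kHz mod fs = 20 kHz.
20 kHz > fs/2 = 11.1 kHz, folds to fs − 20 kHz = 2.2 kHz.
11.2 kHz > fs/2 = 11.1 kHz, folds to fs − 11.2 kHz = 11 kHz.
24.4 kHz and 42.2 kHz both map to 2.2 kHz.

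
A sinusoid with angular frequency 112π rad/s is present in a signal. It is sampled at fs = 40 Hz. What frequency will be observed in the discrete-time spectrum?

16 Hz

ω = 112π rad/s → f = ω/(2π) = 56 Hz.
56 Hz mod fs = 16 Hz.
16 Hz ≤ fs/2 = 20 Hz, appears at 16 Hz.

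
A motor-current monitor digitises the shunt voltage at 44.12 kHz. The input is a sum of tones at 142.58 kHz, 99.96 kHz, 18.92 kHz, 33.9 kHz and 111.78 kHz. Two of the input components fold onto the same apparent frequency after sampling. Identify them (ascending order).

33.9 kHz, 142.58 kHz

fs/2 = 22.06 kHz.
142.58 kHz mod fs = 10.22 kHz.
10.22 kHz ≤ fs/2 = 22.06 kHz, appears at 10.22 kHz.
99.96 kHz mod fs = 11.72 kHz.
11.72 kHz ≤ fs/2 = 22.06 kHz, appears at 11.72 kHz.
18.92 kHz ≤ fs/2 = 22.06 kHz, passes unchanged.
33.9 kHz > fs/2 = 22.06 kHz, folds to fs − 33.9 kHz = 10.22 kHz.
111.78 kHz mod fs = 23.54 kHz.
23.54 kHz > fs/2 = 22.06 kHz, folds to fs − 23.54 kHz = 20.58 kHz.
33.9 kHz and 142.58 kHz both map to 10.22 kHz.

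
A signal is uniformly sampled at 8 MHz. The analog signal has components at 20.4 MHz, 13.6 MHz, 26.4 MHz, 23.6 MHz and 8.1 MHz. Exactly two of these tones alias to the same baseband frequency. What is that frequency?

fs/2 = 4 MHz.
20.4 MHz mod fs = 4.4 MHz.
4.4 MHz > fs/2 = 4 MHz, folds to fs − 4.4 MHz = 3.6 MHz.
13.6 MHz mod fs = 5.6 MHz.
5.6 MHz > fs/2 = 4 MHz, folds to fs − 5.6 MHz = 2.4 MHz.
26.4 MHz mod fs = 2.4 MHz.
2.4 MHz ≤ fs/2 = 4 MHz, appears at 2.4 MHz.
23.6 MHz mod fs = 7.6 MHz.
7.6 MHz > fs/2 = 4 MHz, folds to fs − 7.6 MHz = 0.4 MHz.
8.1 MHz mod fs = 0.1 MHz.
0.1 MHz ≤ fs/2 = 4 MHz, appears at 0.1 MHz.
13.6 MHz and 26.4 MHz both map to 2.4 MHz.

2.4 MHz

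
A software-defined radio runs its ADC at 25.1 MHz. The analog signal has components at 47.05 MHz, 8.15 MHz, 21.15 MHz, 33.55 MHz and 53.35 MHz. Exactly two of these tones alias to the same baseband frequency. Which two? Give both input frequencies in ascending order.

47.05 MHz, 53.35 MHz

fs/2 = 12.55 MHz.
47.05 MHz mod fs = 21.95 MHz.
21.95 MHz > fs/2 = 12.55 MHz, folds to fs − 21.95 MHz = 3.15 MHz.
8.15 MHz ≤ fs/2 = 12.55 MHz, passes unchanged.
21.15 MHz > fs/2 = 12.55 MHz, folds to fs − 21.15 MHz = 3.95 MHz.
33.55 MHz mod fs = 8.45 MHz.
8.45 MHz ≤ fs/2 = 12.55 MHz, appears at 8.45 MHz.
53.35 MHz mod fs = 3.15 MHz.
3.15 MHz ≤ fs/2 = 12.55 MHz, appears at 3.15 MHz.
47.05 MHz and 53.35 MHz both map to 3.15 MHz.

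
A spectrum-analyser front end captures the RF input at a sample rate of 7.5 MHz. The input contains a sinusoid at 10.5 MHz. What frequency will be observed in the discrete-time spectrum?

10.5 MHz mod fs = 3 MHz.
3 MHz ≤ fs/2 = 3.75 MHz, appears at 3 MHz.

3 MHz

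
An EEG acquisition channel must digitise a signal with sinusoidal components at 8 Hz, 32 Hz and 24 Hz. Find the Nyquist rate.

Highest-frequency component: 32 Hz.
Nyquist rate = 2 × 32 Hz = 64 Hz.

64 Hz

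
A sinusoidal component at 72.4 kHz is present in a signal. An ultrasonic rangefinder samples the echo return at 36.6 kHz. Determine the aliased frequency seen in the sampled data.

72.4 kHz mod fs = 35.8 kHz.
35.8 kHz > fs/2 = 18.3 kHz, folds to fs − 35.8 kHz = 0.8 kHz.

0.8 kHz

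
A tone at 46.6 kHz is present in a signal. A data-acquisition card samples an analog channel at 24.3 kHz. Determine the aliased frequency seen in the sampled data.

46.6 kHz mod fs = 22.3 kHz.
22.3 kHz > fs/2 = 12.15 kHz, folds to fs − 22.3 kHz = 2 kHz.

2 kHz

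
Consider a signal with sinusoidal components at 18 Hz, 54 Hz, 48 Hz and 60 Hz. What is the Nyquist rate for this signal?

120 Hz

Highest-frequency component: 60 Hz.
Nyquist rate = 2 × 60 Hz = 120 Hz.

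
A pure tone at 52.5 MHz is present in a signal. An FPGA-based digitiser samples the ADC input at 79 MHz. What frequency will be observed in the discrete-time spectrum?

26.5 MHz

52.5 MHz > fs/2 = 39.5 MHz, folds to fs − 52.5 MHz = 26.5 MHz.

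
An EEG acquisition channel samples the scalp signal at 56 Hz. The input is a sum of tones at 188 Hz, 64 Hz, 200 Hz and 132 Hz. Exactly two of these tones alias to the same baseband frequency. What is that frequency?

20 Hz

fs/2 = 28 Hz.
188 Hz mod fs = 20 Hz.
20 Hz ≤ fs/2 = 28 Hz, appears at 20 Hz.
64 Hz mod fs = 8 Hz.
8 Hz ≤ fs/2 = 28 Hz, appears at 8 Hz.
200 Hz mod fs = 32 Hz.
32 Hz > fs/2 = 28 Hz, folds to fs − 32 Hz = 24 Hz.
132 Hz mod fs = 20 Hz.
20 Hz ≤ fs/2 = 28 Hz, appears at 20 Hz.
132 Hz and 188 Hz both map to 20 Hz.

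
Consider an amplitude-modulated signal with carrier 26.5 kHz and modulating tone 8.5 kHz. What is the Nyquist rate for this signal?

AM sidebands sit at fc ± fm = 18 kHz and 35 kHz.
Highest-frequency component: 35 kHz.
Nyquist rate = 2 × 35 kHz = 70 kHz.

70 kHz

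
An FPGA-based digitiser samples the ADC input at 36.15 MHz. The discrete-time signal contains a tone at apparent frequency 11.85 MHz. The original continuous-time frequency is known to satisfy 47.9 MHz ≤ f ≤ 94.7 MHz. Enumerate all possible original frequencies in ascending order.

48 MHz, 60.45 MHz, 84.15 MHz

Frequencies that alias to 11.85 MHz are k·fs ± 11.85 MHz for integer k ≥ 0.
k=0: 11.85 MHz.
k=1: 24.3 MHz, 48 MHz.
k=2: 60.45 MHz, 84.15 MHz.
k=3: 96.6 MHz, 120.3 MHz.
Within [47.9 MHz, 94.7 MHz]: 48 MHz, 60.45 MHz, 84.15 MHz.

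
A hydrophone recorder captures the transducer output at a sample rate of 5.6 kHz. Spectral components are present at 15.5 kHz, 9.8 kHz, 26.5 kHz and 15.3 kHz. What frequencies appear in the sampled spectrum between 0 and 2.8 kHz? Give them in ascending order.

fs/2 = 2.8 kHz.
15.5 kHz mod fs = 4.3 kHz.
4.3 kHz > fs/2 = 2.8 kHz, folds to fs − 4.3 kHz = 1.3 kHz.
9.8 kHz mod fs = 4.2 kHz.
4.2 kHz > fs/2 = 2.8 kHz, folds to fs − 4.2 kHz = 1.4 kHz.
26.5 kHz mod fs = 4.1 kHz.
4.1 kHz > fs/2 = 2.8 kHz, folds to fs − 4.1 kHz = 1.5 kHz.
15.3 kHz mod fs = 4.1 kHz.
4.1 kHz > fs/2 = 2.8 kHz, folds to fs − 4.1 kHz = 1.5 kHz.
Distinct values: {1.3 kHz, 1.4 kHz, 1.5 kHz}.

1.3 kHz, 1.4 kHz, 1.5 kHz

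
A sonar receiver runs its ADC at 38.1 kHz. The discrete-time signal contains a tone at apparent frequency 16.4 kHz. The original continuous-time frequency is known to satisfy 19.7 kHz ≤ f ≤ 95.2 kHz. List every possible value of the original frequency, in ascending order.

Frequencies that alias to 16.4 kHz are k·fs ± 16.4 kHz for integer k ≥ 0.
k=0: 16.4 kHz.
k=1: 21.7 kHz, 54.5 kHz.
k=2: 59.8 kHz, 92.6 kHz.
k=3: 97.9 kHz, 130.7 kHz.
Within [19.7 kHz, 95.2 kHz]: 21.7 kHz, 54.5 kHz, 59.8 kHz, 92.6 kHz.

21.7 kHz, 54.5 kHz, 59.8 kHz, 92.6 kHz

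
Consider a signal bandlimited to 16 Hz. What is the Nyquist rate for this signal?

32 Hz

Nyquist rate = 2 × 16 Hz = 32 Hz.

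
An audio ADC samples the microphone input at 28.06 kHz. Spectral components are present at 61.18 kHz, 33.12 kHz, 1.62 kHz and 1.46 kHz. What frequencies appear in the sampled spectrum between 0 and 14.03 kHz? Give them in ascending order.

fs/2 = 14.03 kHz.
61.18 kHz mod fs = 5.06 kHz.
5.06 kHz ≤ fs/2 = 14.03 kHz, appears at 5.06 kHz.
33.12 kHz mod fs = 5.06 kHz.
5.06 kHz ≤ fs/2 = 14.03 kHz, appears at 5.06 kHz.
1.62 kHz ≤ fs/2 = 14.03 kHz, passes unchanged.
1.46 kHz ≤ fs/2 = 14.03 kHz, passes unchanged.
Distinct values: {1.46 kHz, 1.62 kHz, 5.06 kHz}.

1.46 kHz, 1.62 kHz, 5.06 kHz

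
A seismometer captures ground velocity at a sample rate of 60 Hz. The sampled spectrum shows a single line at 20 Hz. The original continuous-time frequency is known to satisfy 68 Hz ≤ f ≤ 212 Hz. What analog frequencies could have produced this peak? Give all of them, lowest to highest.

Frequencies that alias to 20 Hz are k·fs ± 20 Hz for integer k ≥ 0.
k=0: 20 Hz.
k=1: 40 Hz, 80 Hz.
k=2: 100 Hz, 140 Hz.
k=3: 160 Hz, 200 Hz.
k=4: 220 Hz, 260 Hz.
Within [68 Hz, 212 Hz]: 80 Hz, 100 Hz, 140 Hz, 160 Hz, 200 Hz.

80 Hz, 100 Hz, 140 Hz, 160 Hz, 200 Hz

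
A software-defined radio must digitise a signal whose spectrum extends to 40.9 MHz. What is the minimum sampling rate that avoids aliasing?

81.8 MHz

Nyquist rate = 2 × 40.9 MHz = 81.8 MHz.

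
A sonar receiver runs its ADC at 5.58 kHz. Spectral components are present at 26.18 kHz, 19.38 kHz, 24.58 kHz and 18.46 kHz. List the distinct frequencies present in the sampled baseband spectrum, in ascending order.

fs/2 = 2.79 kHz.
26.18 kHz mod fs = 3.86 kHz.
3.86 kHz > fs/2 = 2.79 kHz, folds to fs − 3.86 kHz = 1.72 kHz.
19.38 kHz mod fs = 2.64 kHz.
2.64 kHz ≤ fs/2 = 2.79 kHz, appears at 2.64 kHz.
24.58 kHz mod fs = 2.26 kHz.
2.26 kHz ≤ fs/2 = 2.79 kHz, appears at 2.26 kHz.
18.46 kHz mod fs = 1.72 kHz.
1.72 kHz ≤ fs/2 = 2.79 kHz, appears at 1.72 kHz.
Distinct values: {1.72 kHz, 2.26 kHz, 2.64 kHz}.

1.72 kHz, 2.26 kHz, 2.64 kHz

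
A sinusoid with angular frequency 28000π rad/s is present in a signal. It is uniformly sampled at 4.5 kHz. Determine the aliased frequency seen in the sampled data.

ω = 28000π rad/s → f = ω/(2π) = 14000 Hz = 14 kHz.
14 kHz mod fs = 0.5 kHz.
0.5 kHz ≤ fs/2 = 2.25 kHz, appears at 0.5 kHz.

0.5 kHz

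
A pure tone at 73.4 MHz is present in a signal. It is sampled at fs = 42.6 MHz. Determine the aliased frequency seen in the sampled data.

11.8 MHz

73.4 MHz mod fs = 30.8 MHz.
30.8 MHz > fs/2 = 21.3 MHz, folds to fs − 30.8 MHz = 11.8 MHz.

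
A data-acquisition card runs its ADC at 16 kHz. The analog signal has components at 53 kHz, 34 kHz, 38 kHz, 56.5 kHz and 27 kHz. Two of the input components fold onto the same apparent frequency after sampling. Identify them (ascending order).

fs/2 = 8 kHz.
53 kHz mod fs = 5 kHz.
5 kHz ≤ fs/2 = 8 kHz, appears at 5 kHz.
34 kHz mod fs = 2 kHz.
2 kHz ≤ fs/2 = 8 kHz, appears at 2 kHz.
38 kHz mod fs = 6 kHz.
6 kHz ≤ fs/2 = 8 kHz, appears at 6 kHz.
56.5 kHz mod fs = 8.5 kHz.
8.5 kHz > fs/2 = 8 kHz, folds to fs − 8.5 kHz = 7.5 kHz.
27 kHz mod fs = 11 kHz.
11 kHz > fs/2 = 8 kHz, folds to fs − 11 kHz = 5 kHz.
27 kHz and 53 kHz both map to 5 kHz.

27 kHz, 53 kHz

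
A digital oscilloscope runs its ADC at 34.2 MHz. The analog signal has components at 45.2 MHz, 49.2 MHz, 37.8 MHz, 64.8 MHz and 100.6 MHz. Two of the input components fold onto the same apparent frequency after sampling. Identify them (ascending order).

37.8 MHz, 64.8 MHz

fs/2 = 17.1 MHz.
45.2 MHz mod fs = 11 MHz.
11 MHz ≤ fs/2 = 17.1 MHz, appears at 11 MHz.
49.2 MHz mod fs = 15 MHz.
15 MHz ≤ fs/2 = 17.1 MHz, appears at 15 MHz.
37.8 MHz mod fs = 3.6 MHz.
3.6 MHz ≤ fs/2 = 17.1 MHz, appears at 3.6 MHz.
64.8 MHz mod fs = 30.6 MHz.
30.6 MHz > fs/2 = 17.1 MHz, folds to fs − 30.6 MHz = 3.6 MHz.
100.6 MHz mod fs = 32.2 MHz.
32.2 MHz > fs/2 = 17.1 MHz, folds to fs − 32.2 MHz = 2 MHz.
37.8 MHz and 64.8 MHz both map to 3.6 MHz.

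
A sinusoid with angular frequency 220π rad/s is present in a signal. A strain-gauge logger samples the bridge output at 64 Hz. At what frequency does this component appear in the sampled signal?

18 Hz

ω = 220π rad/s → f = ω/(2π) = 110 Hz.
110 Hz mod fs = 46 Hz.
46 Hz > fs/2 = 32 Hz, folds to fs − 46 Hz = 18 Hz.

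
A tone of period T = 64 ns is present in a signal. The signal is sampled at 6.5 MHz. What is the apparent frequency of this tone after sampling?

2.625 MHz

T = 64 ns → f = 1/T = 15.625 MHz.
15.625 MHz mod fs = 2.625 MHz.
2.625 MHz ≤ fs/2 = 3.25 MHz, appears at 2.625 MHz.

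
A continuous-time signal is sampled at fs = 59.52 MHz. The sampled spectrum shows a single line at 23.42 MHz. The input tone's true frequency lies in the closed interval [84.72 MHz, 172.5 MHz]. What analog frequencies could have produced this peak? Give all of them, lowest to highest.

95.62 MHz, 142.46 MHz, 155.14 MHz

Frequencies that alias to 23.42 MHz are k·fs ± 23.42 MHz for integer k ≥ 0.
k=0: 23.42 MHz.
k=1: 36.1 MHz, 82.94 MHz.
k=2: 95.62 MHz, 142.46 MHz.
k=3: 155.14 MHz, 201.98 MHz.
k=4: 214.66 MHz, 261.5 MHz.
Within [84.72 MHz, 172.5 MHz]: 95.62 MHz, 142.46 MHz, 155.14 MHz.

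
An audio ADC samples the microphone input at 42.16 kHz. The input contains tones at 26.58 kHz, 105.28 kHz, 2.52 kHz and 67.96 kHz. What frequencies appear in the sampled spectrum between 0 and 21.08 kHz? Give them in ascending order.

fs/2 = 21.08 kHz.
26.58 kHz > fs/2 = 21.08 kHz, folds to fs − 26.58 kHz = 15.58 kHz.
105.28 kHz mod fs = 20.96 kHz.
20.96 kHz ≤ fs/2 = 21.08 kHz, appears at 20.96 kHz.
2.52 kHz ≤ fs/2 = 21.08 kHz, passes unchanged.
67.96 kHz mod fs = 25.8 kHz.
25.8 kHz > fs/2 = 21.08 kHz, folds to fs − 25.8 kHz = 16.36 kHz.
Distinct values: {2.52 kHz, 15.58 kHz, 16.36 kHz, 20.96 kHz}.

2.52 kHz, 15.58 kHz, 16.36 kHz, 20.96 kHz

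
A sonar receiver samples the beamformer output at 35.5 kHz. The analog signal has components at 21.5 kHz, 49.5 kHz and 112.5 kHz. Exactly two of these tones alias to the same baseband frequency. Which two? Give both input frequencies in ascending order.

21.5 kHz, 49.5 kHz

fs/2 = 17.75 kHz.
21.5 kHz > fs/2 = 17.75 kHz, folds to fs − 21.5 kHz = 14 kHz.
49.5 kHz mod fs = 14 kHz.
14 kHz ≤ fs/2 = 17.75 kHz, appears at 14 kHz.
112.5 kHz mod fs = 6 kHz.
6 kHz ≤ fs/2 = 17.75 kHz, appears at 6 kHz.
21.5 kHz and 49.5 kHz both map to 14 kHz.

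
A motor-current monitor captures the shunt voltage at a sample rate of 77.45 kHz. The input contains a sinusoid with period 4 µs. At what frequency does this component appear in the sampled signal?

17.65 kHz

T = 4 µs → f = 1/T = 250 kHz.
250 kHz mod fs = 17.65 kHz.
17.65 kHz ≤ fs/2 = 38.725 kHz, appears at 17.65 kHz.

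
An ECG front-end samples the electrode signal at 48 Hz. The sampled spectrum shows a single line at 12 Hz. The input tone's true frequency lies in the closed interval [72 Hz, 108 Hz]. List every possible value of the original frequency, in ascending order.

84 Hz, 108 Hz

Frequencies that alias to 12 Hz are k·fs ± 12 Hz for integer k ≥ 0.
k=0: 12 Hz.
k=1: 36 Hz, 60 Hz.
k=2: 84 Hz, 108 Hz.
k=3: 132 Hz, 156 Hz.
Within [72 Hz, 108 Hz]: 84 Hz, 108 Hz.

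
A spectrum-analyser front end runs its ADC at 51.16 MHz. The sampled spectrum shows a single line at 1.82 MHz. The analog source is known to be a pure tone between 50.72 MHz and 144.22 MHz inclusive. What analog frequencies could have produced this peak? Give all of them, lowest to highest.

52.98 MHz, 100.5 MHz, 104.14 MHz

Frequencies that alias to 1.82 MHz are k·fs ± 1.82 MHz for integer k ≥ 0.
k=0: 1.82 MHz.
k=1: 49.34 MHz, 52.98 MHz.
k=2: 100.5 MHz, 104.14 MHz.
k=3: 151.66 MHz, 155.3 MHz.
Within [50.72 MHz, 144.22 MHz]: 52.98 MHz, 100.5 MHz, 104.14 MHz.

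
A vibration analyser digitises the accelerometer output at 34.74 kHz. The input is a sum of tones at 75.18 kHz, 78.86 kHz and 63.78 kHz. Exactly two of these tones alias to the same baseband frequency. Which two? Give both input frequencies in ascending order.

63.78 kHz, 75.18 kHz

fs/2 = 17.37 kHz.
75.18 kHz mod fs = 5.7 kHz.
5.7 kHz ≤ fs/2 = 17.37 kHz, appears at 5.7 kHz.
78.86 kHz mod fs = 9.38 kHz.
9.38 kHz ≤ fs/2 = 17.37 kHz, appears at 9.38 kHz.
63.78 kHz mod fs = 29.04 kHz.
29.04 kHz > fs/2 = 17.37 kHz, folds to fs − 29.04 kHz = 5.7 kHz.
63.78 kHz and 75.18 kHz both map to 5.7 kHz.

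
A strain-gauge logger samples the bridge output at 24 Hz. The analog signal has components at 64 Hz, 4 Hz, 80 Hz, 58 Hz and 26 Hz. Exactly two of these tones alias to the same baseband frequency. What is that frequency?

fs/2 = 12 Hz.
64 Hz mod fs = 16 Hz.
16 Hz > fs/2 = 12 Hz, folds to fs − 16 Hz = 8 Hz.
4 Hz ≤ fs/2 = 12 Hz, passes unchanged.
80 Hz mod fs = 8 Hz.
8 Hz ≤ fs/2 = 12 Hz, appears at 8 Hz.
58 Hz mod fs = 10 Hz.
10 Hz ≤ fs/2 = 12 Hz, appears at 10 Hz.
26 Hz mod fs = 2 Hz.
2 Hz ≤ fs/2 = 12 Hz, appears at 2 Hz.
64 Hz and 80 Hz both map to 8 Hz.

8 Hz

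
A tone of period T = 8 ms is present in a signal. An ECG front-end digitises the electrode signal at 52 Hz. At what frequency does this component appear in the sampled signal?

T = 8 ms → f = 1/T = 125 Hz.
125 Hz mod fs = 21 Hz.
21 Hz ≤ fs/2 = 26 Hz, appears at 21 Hz.

21 Hz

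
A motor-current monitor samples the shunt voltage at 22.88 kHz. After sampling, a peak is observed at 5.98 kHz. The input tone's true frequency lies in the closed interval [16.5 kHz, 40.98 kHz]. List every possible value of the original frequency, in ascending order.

16.9 kHz, 28.86 kHz, 39.78 kHz

Frequencies that alias to 5.98 kHz are k·fs ± 5.98 kHz for integer k ≥ 0.
k=0: 5.98 kHz.
k=1: 16.9 kHz, 28.86 kHz.
k=2: 39.78 kHz, 51.74 kHz.
k=3: 62.66 kHz, 74.62 kHz.
Within [16.5 kHz, 40.98 kHz]: 16.9 kHz, 28.86 kHz, 39.78 kHz.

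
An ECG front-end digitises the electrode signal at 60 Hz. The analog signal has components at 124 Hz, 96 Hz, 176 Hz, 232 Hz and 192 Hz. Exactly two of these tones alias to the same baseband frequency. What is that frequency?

fs/2 = 30 Hz.
124 Hz mod fs = 4 Hz.
4 Hz ≤ fs/2 = 30 Hz, appears at 4 Hz.
96 Hz mod fs = 36 Hz.
36 Hz > fs/2 = 30 Hz, folds to fs − 36 Hz = 24 Hz.
176 Hz mod fs = 56 Hz.
56 Hz > fs/2 = 30 Hz, folds to fs − 56 Hz = 4 Hz.
232 Hz mod fs = 52 Hz.
52 Hz > fs/2 = 30 Hz, folds to fs − 52 Hz = 8 Hz.
192 Hz mod fs = 12 Hz.
12 Hz ≤ fs/2 = 30 Hz, appears at 12 Hz.
124 Hz and 176 Hz both map to 4 Hz.

4 Hz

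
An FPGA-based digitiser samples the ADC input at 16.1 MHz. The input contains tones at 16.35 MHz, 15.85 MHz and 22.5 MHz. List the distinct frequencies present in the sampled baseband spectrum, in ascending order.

0.25 MHz, 6.4 MHz

fs/2 = 8.05 MHz.
16.35 MHz mod fs = 0.25 MHz.
0.25 MHz ≤ fs/2 = 8.05 MHz, appears at 0.25 MHz.
15.85 MHz > fs/2 = 8.05 MHz, folds to fs − 15.85 MHz = 0.25 MHz.
22.5 MHz mod fs = 6.4 MHz.
6.4 MHz ≤ fs/2 = 8.05 MHz, appears at 6.4 MHz.
Distinct values: {0.25 MHz, 6.4 MHz}.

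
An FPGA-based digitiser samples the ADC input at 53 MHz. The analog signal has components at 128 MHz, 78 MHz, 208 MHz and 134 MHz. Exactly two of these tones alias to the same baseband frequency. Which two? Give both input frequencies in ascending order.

78 MHz, 134 MHz

fs/2 = 26.5 MHz.
128 MHz mod fs = 22 MHz.
22 MHz ≤ fs/2 = 26.5 MHz, appears at 22 MHz.
78 MHz mod fs = 25 MHz.
25 MHz ≤ fs/2 = 26.5 MHz, appears at 25 MHz.
208 MHz mod fs = 49 MHz.
49 MHz > fs/2 = 26.5 MHz, folds to fs − 49 MHz = 4 MHz.
134 MHz mod fs = 28 MHz.
28 MHz > fs/2 = 26.5 MHz, folds to fs − 28 MHz = 25 MHz.
78 MHz and 134 MHz both map to 25 MHz.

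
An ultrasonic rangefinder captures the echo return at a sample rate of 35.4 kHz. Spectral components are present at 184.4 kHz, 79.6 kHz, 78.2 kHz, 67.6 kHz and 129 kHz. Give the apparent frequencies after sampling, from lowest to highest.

3.2 kHz, 7.4 kHz, 8.8 kHz, 12.6 kHz

fs/2 = 17.7 kHz.
184.4 kHz mod fs = 7.4 kHz.
7.4 kHz ≤ fs/2 = 17.7 kHz, appears at 7.4 kHz.
79.6 kHz mod fs = 8.8 kHz.
8.8 kHz ≤ fs/2 = 17.7 kHz, appears at 8.8 kHz.
78.2 kHz mod fs = 7.4 kHz.
7.4 kHz ≤ fs/2 = 17.7 kHz, appears at 7.4 kHz.
67.6 kHz mod fs = 32.2 kHz.
32.2 kHz > fs/2 = 17.7 kHz, folds to fs − 32.2 kHz = 3.2 kHz.
129 kHz mod fs = 22.8 kHz.
22.8 kHz > fs/2 = 17.7 kHz, folds to fs − 22.8 kHz = 12.6 kHz.
Distinct values: {3.2 kHz, 7.4 kHz, 8.8 kHz, 12.6 kHz}.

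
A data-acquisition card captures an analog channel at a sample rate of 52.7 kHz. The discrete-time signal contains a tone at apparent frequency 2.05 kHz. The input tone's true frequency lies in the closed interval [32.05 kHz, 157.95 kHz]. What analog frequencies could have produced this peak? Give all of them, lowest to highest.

Frequencies that alias to 2.05 kHz are k·fs ± 2.05 kHz for integer k ≥ 0.
k=0: 2.05 kHz.
k=1: 50.65 kHz, 54.75 kHz.
k=2: 103.35 kHz, 107.45 kHz.
k=3: 156.05 kHz, 160.15 kHz.
k=4: 208.75 kHz, 212.85 kHz.
Within [32.05 kHz, 157.95 kHz]: 50.65 kHz, 54.75 kHz, 103.35 kHz, 107.45 kHz, 156.05 kHz.

50.65 kHz, 54.75 kHz, 103.35 kHz, 107.45 kHz, 156.05 kHz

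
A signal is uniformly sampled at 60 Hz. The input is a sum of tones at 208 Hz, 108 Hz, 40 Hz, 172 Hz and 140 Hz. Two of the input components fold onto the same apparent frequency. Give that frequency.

20 Hz

fs/2 = 30 Hz.
208 Hz mod fs = 28 Hz.
28 Hz ≤ fs/2 = 30 Hz, appears at 28 Hz.
108 Hz mod fs = 48 Hz.
48 Hz > fs/2 = 30 Hz, folds to fs − 48 Hz = 12 Hz.
40 Hz > fs/2 = 30 Hz, folds to fs − 40 Hz = 20 Hz.
172 Hz mod fs = 52 Hz.
52 Hz > fs/2 = 30 Hz, folds to fs − 52 Hz = 8 Hz.
140 Hz mod fs = 20 Hz.
20 Hz ≤ fs/2 = 30 Hz, appears at 20 Hz.
40 Hz and 140 Hz both map to 20 Hz.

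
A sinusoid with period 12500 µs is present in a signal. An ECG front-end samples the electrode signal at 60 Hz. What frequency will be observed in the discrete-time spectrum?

20 Hz

T = 12500 µs → f = 1/T = 80 Hz.
80 Hz mod fs = 20 Hz.
20 Hz ≤ fs/2 = 30 Hz, appears at 20 Hz.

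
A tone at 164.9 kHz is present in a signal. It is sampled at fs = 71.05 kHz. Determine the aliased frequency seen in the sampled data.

164.9 kHz mod fs = 22.8 kHz.
22.8 kHz ≤ fs/2 = 35.525 kHz, appears at 22.8 kHz.

22.8 kHz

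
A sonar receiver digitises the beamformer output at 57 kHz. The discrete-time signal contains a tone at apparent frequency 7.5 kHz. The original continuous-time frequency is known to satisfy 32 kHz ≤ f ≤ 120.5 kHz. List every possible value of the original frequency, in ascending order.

49.5 kHz, 64.5 kHz, 106.5 kHz

Frequencies that alias to 7.5 kHz are k·fs ± 7.5 kHz for integer k ≥ 0.
k=0: 7.5 kHz.
k=1: 49.5 kHz, 64.5 kHz.
k=2: 106.5 kHz, 121.5 kHz.
k=3: 163.5 kHz, 178.5 kHz.
Within [32 kHz, 120.5 kHz]: 49.5 kHz, 64.5 kHz, 106.5 kHz.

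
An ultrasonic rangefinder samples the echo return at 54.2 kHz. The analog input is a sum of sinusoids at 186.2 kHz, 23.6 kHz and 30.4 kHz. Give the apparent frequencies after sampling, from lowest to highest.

fs/2 = 27.1 kHz.
186.2 kHz mod fs = 23.6 kHz.
23.6 kHz ≤ fs/2 = 27.1 kHz, appears at 23.6 kHz.
23.6 kHz ≤ fs/2 = 27.1 kHz, passes unchanged.
30.4 kHz > fs/2 = 27.1 kHz, folds to fs − 30.4 kHz = 23.8 kHz.
Distinct values: {23.6 kHz, 23.8 kHz}.

23.6 kHz, 23.8 kHz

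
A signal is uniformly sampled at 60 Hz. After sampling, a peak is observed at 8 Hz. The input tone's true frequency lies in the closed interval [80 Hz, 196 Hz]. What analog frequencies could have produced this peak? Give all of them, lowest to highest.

Frequencies that alias to 8 Hz are k·fs ± 8 Hz for integer k ≥ 0.
k=0: 8 Hz.
k=1: 52 Hz, 68 Hz.
k=2: 112 Hz, 128 Hz.
k=3: 172 Hz, 188 Hz.
k=4: 232 Hz, 248 Hz.
Within [80 Hz, 196 Hz]: 112 Hz, 128 Hz, 172 Hz, 188 Hz.

112 Hz, 128 Hz, 172 Hz, 188 Hz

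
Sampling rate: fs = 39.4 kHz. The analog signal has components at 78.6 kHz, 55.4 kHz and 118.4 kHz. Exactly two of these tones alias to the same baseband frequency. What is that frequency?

0.2 kHz

fs/2 = 19.7 kHz.
78.6 kHz mod fs = 39.2 kHz.
39.2 kHz > fs/2 = 19.7 kHz, folds to fs − 39.2 kHz = 0.2 kHz.
55.4 kHz mod fs = 16 kHz.
16 kHz ≤ fs/2 = 19.7 kHz, appears at 16 kHz.
118.4 kHz mod fs = 0.2 kHz.
0.2 kHz ≤ fs/2 = 19.7 kHz, appears at 0.2 kHz.
78.6 kHz and 118.4 kHz both map to 0.2 kHz.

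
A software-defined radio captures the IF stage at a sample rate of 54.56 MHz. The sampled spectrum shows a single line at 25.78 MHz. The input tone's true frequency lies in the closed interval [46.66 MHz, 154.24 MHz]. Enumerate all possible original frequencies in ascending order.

80.34 MHz, 83.34 MHz, 134.9 MHz, 137.9 MHz

Frequencies that alias to 25.78 MHz are k·fs ± 25.78 MHz for integer k ≥ 0.
k=0: 25.78 MHz.
k=1: 28.78 MHz, 80.34 MHz.
k=2: 83.34 MHz, 134.9 MHz.
k=3: 137.9 MHz, 189.46 MHz.
k=4: 192.46 MHz, 244.02 MHz.
Within [46.66 MHz, 154.24 MHz]: 80.34 MHz, 83.34 MHz, 134.9 MHz, 137.9 MHz.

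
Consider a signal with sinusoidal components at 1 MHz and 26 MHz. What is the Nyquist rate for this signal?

Highest-frequency component: 26 MHz.
Nyquist rate = 2 × 26 MHz = 52 MHz.

52 MHz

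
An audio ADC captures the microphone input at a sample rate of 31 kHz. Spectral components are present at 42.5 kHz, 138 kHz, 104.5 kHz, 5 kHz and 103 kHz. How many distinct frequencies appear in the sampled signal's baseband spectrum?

4

fs/2 = 15.5 kHz.
42.5 kHz mod fs = 11.5 kHz.
11.5 kHz ≤ fs/2 = 15.5 kHz, appears at 11.5 kHz.
138 kHz mod fs = 14 kHz.
14 kHz ≤ fs/2 = 15.5 kHz, appears at 14 kHz.
104.5 kHz mod fs = 11.5 kHz.
11.5 kHz ≤ fs/2 = 15.5 kHz, appears at 11.5 kHz.
5 kHz ≤ fs/2 = 15.5 kHz, passes unchanged.
103 kHz mod fs = 10 kHz.
10 kHz ≤ fs/2 = 15.5 kHz, appears at 10 kHz.
Distinct values: {5 kHz, 10 kHz, 11.5 kHz, 14 kHz} → 4.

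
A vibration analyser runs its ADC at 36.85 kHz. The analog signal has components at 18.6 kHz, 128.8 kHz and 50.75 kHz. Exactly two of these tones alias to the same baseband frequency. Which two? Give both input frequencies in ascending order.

18.6 kHz, 128.8 kHz

fs/2 = 18.425 kHz.
18.6 kHz > fs/2 = 18.425 kHz, folds to fs − 18.6 kHz = 18.25 kHz.
128.8 kHz mod fs = 18.25 kHz.
18.25 kHz ≤ fs/2 = 18.425 kHz, appears at 18.25 kHz.
50.75 kHz mod fs = 13.9 kHz.
13.9 kHz ≤ fs/2 = 18.425 kHz, appears at 13.9 kHz.
18.6 kHz and 128.8 kHz both map to 18.25 kHz.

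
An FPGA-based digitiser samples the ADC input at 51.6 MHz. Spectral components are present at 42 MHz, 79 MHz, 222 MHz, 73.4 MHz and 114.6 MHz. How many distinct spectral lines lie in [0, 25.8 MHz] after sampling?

fs/2 = 25.8 MHz.
42 MHz > fs/2 = 25.8 MHz, folds to fs − 42 MHz = 9.6 MHz.
79 MHz mod fs = 27.4 MHz.
27.4 MHz > fs/2 = 25.8 MHz, folds to fs − 27.4 MHz = 24.2 MHz.
222 MHz mod fs = 15.6 MHz.
15.6 MHz ≤ fs/2 = 25.8 MHz, appears at 15.6 MHz.
73.4 MHz mod fs = 21.8 MHz.
21.8 MHz ≤ fs/2 = 25.8 MHz, appears at 21.8 MHz.
114.6 MHz mod fs = 11.4 MHz.
11.4 MHz ≤ fs/2 = 25.8 MHz, appears at 11.4 MHz.
Distinct values: {9.6 MHz, 11.4 MHz, 15.6 MHz, 21.8 MHz, 24.2 MHz} → 5.

5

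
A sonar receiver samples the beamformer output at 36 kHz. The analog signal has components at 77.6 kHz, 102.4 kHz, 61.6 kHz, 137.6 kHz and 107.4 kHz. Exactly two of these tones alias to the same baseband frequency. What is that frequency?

fs/2 = 18 kHz.
77.6 kHz mod fs = 5.6 kHz.
5.6 kHz ≤ fs/2 = 18 kHz, appears at 5.6 kHz.
102.4 kHz mod fs = 30.4 kHz.
30.4 kHz > fs/2 = 18 kHz, folds to fs − 30.4 kHz = 5.6 kHz.
61.6 kHz mod fs = 25.6 kHz.
25.6 kHz > fs/2 = 18 kHz, folds to fs − 25.6 kHz = 10.4 kHz.
137.6 kHz mod fs = 29.6 kHz.
29.6 kHz > fs/2 = 18 kHz, folds to fs − 29.6 kHz = 6.4 kHz.
107.4 kHz mod fs = 35.4 kHz.
35.4 kHz > fs/2 = 18 kHz, folds to fs − 35.4 kHz = 0.6 kHz.
77.6 kHz and 102.4 kHz both map to 5.6 kHz.

5.6 kHz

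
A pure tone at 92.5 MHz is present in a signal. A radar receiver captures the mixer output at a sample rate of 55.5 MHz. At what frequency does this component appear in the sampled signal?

18.5 MHz

92.5 MHz mod fs = 37 MHz.
37 MHz > fs/2 = 27.75 MHz, folds to fs − 37 MHz = 18.5 MHz.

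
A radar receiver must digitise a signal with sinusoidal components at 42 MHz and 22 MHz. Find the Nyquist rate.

84 MHz

Highest-frequency component: 42 MHz.
Nyquist rate = 2 × 42 MHz = 84 MHz.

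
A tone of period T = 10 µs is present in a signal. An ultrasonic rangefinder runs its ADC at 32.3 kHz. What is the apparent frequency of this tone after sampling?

T = 10 µs → f = 1/T = 100 kHz.
100 kHz mod fs = 3.1 kHz.
3.1 kHz ≤ fs/2 = 16.15 kHz, appears at 3.1 kHz.

3.1 kHz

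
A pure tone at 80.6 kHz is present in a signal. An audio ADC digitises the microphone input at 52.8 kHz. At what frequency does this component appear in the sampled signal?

25 kHz

80.6 kHz mod fs = 27.8 kHz.
27.8 kHz > fs/2 = 26.4 kHz, folds to fs − 27.8 kHz = 25 kHz.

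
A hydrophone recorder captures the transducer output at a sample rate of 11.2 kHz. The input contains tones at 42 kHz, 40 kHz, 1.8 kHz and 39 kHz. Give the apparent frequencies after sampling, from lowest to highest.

fs/2 = 5.6 kHz.
42 kHz mod fs = 8.4 kHz.
8.4 kHz > fs/2 = 5.6 kHz, folds to fs − 8.4 kHz = 2.8 kHz.
40 kHz mod fs = 6.4 kHz.
6.4 kHz > fs/2 = 5.6 kHz, folds to fs − 6.4 kHz = 4.8 kHz.
1.8 kHz ≤ fs/2 = 5.6 kHz, passes unchanged.
39 kHz mod fs = 5.4 kHz.
5.4 kHz ≤ fs/2 = 5.6 kHz, appears at 5.4 kHz.
Distinct values: {1.8 kHz, 2.8 kHz, 4.8 kHz, 5.4 kHz}.

1.8 kHz, 2.8 kHz, 4.8 kHz, 5.4 kHz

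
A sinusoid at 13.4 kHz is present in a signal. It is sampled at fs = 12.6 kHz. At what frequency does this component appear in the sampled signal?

0.8 kHz

13.4 kHz mod fs = 0.8 kHz.
0.8 kHz ≤ fs/2 = 6.3 kHz, appears at 0.8 kHz.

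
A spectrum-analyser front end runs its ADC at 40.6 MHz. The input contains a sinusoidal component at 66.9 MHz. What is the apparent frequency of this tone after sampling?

14.3 MHz

66.9 MHz mod fs = 26.3 MHz.
26.3 MHz > fs/2 = 20.3 MHz, folds to fs − 26.3 MHz = 14.3 MHz.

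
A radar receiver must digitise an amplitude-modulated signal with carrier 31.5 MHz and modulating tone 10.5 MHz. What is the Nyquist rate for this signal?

84 MHz

AM sidebands sit at fc ± fm = 21 MHz and 42 MHz.
Highest-frequency component: 42 MHz.
Nyquist rate = 2 × 42 MHz = 84 MHz.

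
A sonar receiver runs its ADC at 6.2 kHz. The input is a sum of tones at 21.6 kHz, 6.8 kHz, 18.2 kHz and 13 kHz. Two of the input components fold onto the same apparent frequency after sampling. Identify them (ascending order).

fs/2 = 3.1 kHz.
21.6 kHz mod fs = 3 kHz.
3 kHz ≤ fs/2 = 3.1 kHz, appears at 3 kHz.
6.8 kHz mod fs = 0.6 kHz.
0.6 kHz ≤ fs/2 = 3.1 kHz, appears at 0.6 kHz.
18.2 kHz mod fs = 5.8 kHz.
5.8 kHz > fs/2 = 3.1 kHz, folds to fs − 5.8 kHz = 0.4 kHz.
13 kHz mod fs = 0.6 kHz.
0.6 kHz ≤ fs/2 = 3.1 kHz, appears at 0.6 kHz.
6.8 kHz and 13 kHz both map to 0.6 kHz.

6.8 kHz, 13 kHz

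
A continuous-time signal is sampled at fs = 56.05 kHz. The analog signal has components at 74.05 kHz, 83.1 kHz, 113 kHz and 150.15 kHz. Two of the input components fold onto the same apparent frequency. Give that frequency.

fs/2 = 28.025 kHz.
74.05 kHz mod fs = 18 kHz.
18 kHz ≤ fs/2 = 28.025 kHz, appears at 18 kHz.
83.1 kHz mod fs = 27.05 kHz.
27.05 kHz ≤ fs/2 = 28.025 kHz, appears at 27.05 kHz.
113 kHz mod fs = 0.9 kHz.
0.9 kHz ≤ fs/2 = 28.025 kHz, appears at 0.9 kHz.
150.15 kHz mod fs = 38.05 kHz.
38.05 kHz > fs/2 = 28.025 kHz, folds to fs − 38.05 kHz = 18 kHz.
74.05 kHz and 150.15 kHz both map to 18 kHz.

18 kHz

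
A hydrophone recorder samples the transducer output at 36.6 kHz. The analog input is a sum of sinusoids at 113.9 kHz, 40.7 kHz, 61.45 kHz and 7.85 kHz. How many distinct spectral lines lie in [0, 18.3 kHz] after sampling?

3

fs/2 = 18.3 kHz.
113.9 kHz mod fs = 4.1 kHz.
4.1 kHz ≤ fs/2 = 18.3 kHz, appears at 4.1 kHz.
40.7 kHz mod fs = 4.1 kHz.
4.1 kHz ≤ fs/2 = 18.3 kHz, appears at 4.1 kHz.
61.45 kHz mod fs = 24.85 kHz.
24.85 kHz > fs/2 = 18.3 kHz, folds to fs − 24.85 kHz = 11.75 kHz.
7.85 kHz ≤ fs/2 = 18.3 kHz, passes unchanged.
Distinct values: {4.1 kHz, 7.85 kHz, 11.75 kHz} → 3.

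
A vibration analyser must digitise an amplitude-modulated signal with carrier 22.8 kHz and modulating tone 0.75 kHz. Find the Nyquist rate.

AM sidebands sit at fc ± fm = 22.05 kHz and 23.55 kHz.
Highest-frequency component: 23.55 kHz.
Nyquist rate = 2 × 23.55 kHz = 47.1 kHz.

47.1 kHz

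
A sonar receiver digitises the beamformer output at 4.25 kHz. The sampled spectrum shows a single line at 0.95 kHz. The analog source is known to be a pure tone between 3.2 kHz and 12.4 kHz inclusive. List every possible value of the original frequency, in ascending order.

3.3 kHz, 5.2 kHz, 7.55 kHz, 9.45 kHz, 11.8 kHz

Frequencies that alias to 0.95 kHz are k·fs ± 0.95 kHz for integer k ≥ 0.
k=0: 0.95 kHz.
k=1: 3.3 kHz, 5.2 kHz.
k=2: 7.55 kHz, 9.45 kHz.
k=3: 11.8 kHz, 13.7 kHz.
k=4: 16.05 kHz, 17.95 kHz.
Within [3.2 kHz, 12.4 kHz]: 3.3 kHz, 5.2 kHz, 7.55 kHz, 9.45 kHz, 11.8 kHz.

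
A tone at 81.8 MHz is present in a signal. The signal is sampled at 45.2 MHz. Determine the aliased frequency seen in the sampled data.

81.8 MHz mod fs = 36.6 MHz.
36.6 MHz > fs/2 = 22.6 MHz, folds to fs − 36.6 MHz = 8.6 MHz.

8.6 MHz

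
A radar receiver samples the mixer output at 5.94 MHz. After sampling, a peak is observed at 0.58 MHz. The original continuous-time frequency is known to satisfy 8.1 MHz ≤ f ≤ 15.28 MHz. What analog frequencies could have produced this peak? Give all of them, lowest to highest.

Frequencies that alias to 0.58 MHz are k·fs ± 0.58 MHz for integer k ≥ 0.
k=0: 0.58 MHz.
k=1: 5.36 MHz, 6.52 MHz.
k=2: 11.3 MHz, 12.46 MHz.
k=3: 17.24 MHz, 18.4 MHz.
Within [8.1 MHz, 15.28 MHz]: 11.3 MHz, 12.46 MHz.

11.3 MHz, 12.46 MHz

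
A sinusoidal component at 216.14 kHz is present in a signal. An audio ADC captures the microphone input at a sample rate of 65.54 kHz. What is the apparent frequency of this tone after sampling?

19.52 kHz

216.14 kHz mod fs = 19.52 kHz.
19.52 kHz ≤ fs/2 = 32.77 kHz, appears at 19.52 kHz.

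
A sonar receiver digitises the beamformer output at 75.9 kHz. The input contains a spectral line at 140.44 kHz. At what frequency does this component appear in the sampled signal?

140.44 kHz mod fs = 64.54 kHz.
64.54 kHz > fs/2 = 37.95 kHz, folds to fs − 64.54 kHz = 11.36 kHz.

11.36 kHz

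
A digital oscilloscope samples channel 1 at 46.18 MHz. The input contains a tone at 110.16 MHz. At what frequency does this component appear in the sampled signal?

110.16 MHz mod fs = 17.8 MHz.
17.8 MHz ≤ fs/2 = 23.09 MHz, appears at 17.8 MHz.

17.8 MHz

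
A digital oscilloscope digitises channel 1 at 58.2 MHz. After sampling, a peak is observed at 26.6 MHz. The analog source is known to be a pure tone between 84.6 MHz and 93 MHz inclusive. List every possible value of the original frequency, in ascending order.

Frequencies that alias to 26.6 MHz are k·fs ± 26.6 MHz for integer k ≥ 0.
k=0: 26.6 MHz.
k=1: 31.6 MHz, 84.8 MHz.
k=2: 89.8 MHz, 143 MHz.
k=3: 148 MHz, 201.2 MHz.
Within [84.6 MHz, 93 MHz]: 84.8 MHz, 89.8 MHz.

84.8 MHz, 89.8 MHz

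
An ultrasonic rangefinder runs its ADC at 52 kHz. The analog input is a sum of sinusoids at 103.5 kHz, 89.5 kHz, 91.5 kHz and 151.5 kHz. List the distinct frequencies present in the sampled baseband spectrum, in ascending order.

fs/2 = 26 kHz.
103.5 kHz mod fs = 51.5 kHz.
51.5 kHz > fs/2 = 26 kHz, folds to fs − 51.5 kHz = 0.5 kHz.
89.5 kHz mod fs = 37.5 kHz.
37.5 kHz > fs/2 = 26 kHz, folds to fs − 37.5 kHz = 14.5 kHz.
91.5 kHz mod fs = 39.5 kHz.
39.5 kHz > fs/2 = 26 kHz, folds to fs − 39.5 kHz = 12.5 kHz.
151.5 kHz mod fs = 47.5 kHz.
47.5 kHz > fs/2 = 26 kHz, folds to fs − 47.5 kHz = 4.5 kHz.
Distinct values: {0.5 kHz, 4.5 kHz, 12.5 kHz, 14.5 kHz}.

0.5 kHz, 4.5 kHz, 12.5 kHz, 14.5 kHz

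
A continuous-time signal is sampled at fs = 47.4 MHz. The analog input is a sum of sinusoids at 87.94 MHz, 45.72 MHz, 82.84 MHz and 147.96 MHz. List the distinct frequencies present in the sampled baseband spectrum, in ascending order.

fs/2 = 23.7 MHz.
87.94 MHz mod fs = 40.54 MHz.
40.54 MHz > fs/2 = 23.7 MHz, folds to fs − 40.54 MHz = 6.86 MHz.
45.72 MHz > fs/2 = 23.7 MHz, folds to fs − 45.72 MHz = 1.68 MHz.
82.84 MHz mod fs = 35.44 MHz.
35.44 MHz > fs/2 = 23.7 MHz, folds to fs − 35.44 MHz = 11.96 MHz.
147.96 MHz mod fs = 5.76 MHz.
5.76 MHz ≤ fs/2 = 23.7 MHz, appears at 5.76 MHz.
Distinct values: {1.68 MHz, 5.76 MHz, 6.86 MHz, 11.96 MHz}.

1.68 MHz, 5.76 MHz, 6.86 MHz, 11.96 MHz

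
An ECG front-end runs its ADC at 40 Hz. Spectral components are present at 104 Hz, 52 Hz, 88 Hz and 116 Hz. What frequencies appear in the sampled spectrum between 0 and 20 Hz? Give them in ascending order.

fs/2 = 20 Hz.
104 Hz mod fs = 24 Hz.
24 Hz > fs/2 = 20 Hz, folds to fs − 24 Hz = 16 Hz.
52 Hz mod fs = 12 Hz.
12 Hz ≤ fs/2 = 20 Hz, appears at 12 Hz.
88 Hz mod fs = 8 Hz.
8 Hz ≤ fs/2 = 20 Hz, appears at 8 Hz.
116 Hz mod fs = 36 Hz.
36 Hz > fs/2 = 20 Hz, folds to fs − 36 Hz = 4 Hz.
Distinct values: {4 Hz, 8 Hz, 12 Hz, 16 Hz}.

4 Hz, 8 Hz, 12 Hz, 16 Hz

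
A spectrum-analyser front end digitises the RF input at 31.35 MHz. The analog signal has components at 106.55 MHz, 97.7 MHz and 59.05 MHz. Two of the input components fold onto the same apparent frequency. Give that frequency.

3.65 MHz

fs/2 = 15.675 MHz.
106.55 MHz mod fs = 12.5 MHz.
12.5 MHz ≤ fs/2 = 15.675 MHz, appears at 12.5 MHz.
97.7 MHz mod fs = 3.65 MHz.
3.65 MHz ≤ fs/2 = 15.675 MHz, appears at 3.65 MHz.
59.05 MHz mod fs = 27.7 MHz.
27.7 MHz > fs/2 = 15.675 MHz, folds to fs − 27.7 MHz = 3.65 MHz.
59.05 MHz and 97.7 MHz both map to 3.65 MHz.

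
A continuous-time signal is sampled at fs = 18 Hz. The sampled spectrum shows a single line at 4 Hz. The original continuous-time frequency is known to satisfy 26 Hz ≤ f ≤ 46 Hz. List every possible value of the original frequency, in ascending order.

Frequencies that alias to 4 Hz are k·fs ± 4 Hz for integer k ≥ 0.
k=0: 4 Hz.
k=1: 14 Hz, 22 Hz.
k=2: 32 Hz, 40 Hz.
k=3: 50 Hz, 58 Hz.
Within [26 Hz, 46 Hz]: 32 Hz, 40 Hz.

32 Hz, 40 Hz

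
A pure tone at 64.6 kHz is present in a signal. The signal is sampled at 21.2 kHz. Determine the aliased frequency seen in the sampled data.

1 kHz

64.6 kHz mod fs = 1 kHz.
1 kHz ≤ fs/2 = 10.6 kHz, appears at 1 kHz.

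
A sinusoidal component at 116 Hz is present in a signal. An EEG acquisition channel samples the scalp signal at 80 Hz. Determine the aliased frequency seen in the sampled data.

36 Hz

116 Hz mod fs = 36 Hz.
36 Hz ≤ fs/2 = 40 Hz, appears at 36 Hz.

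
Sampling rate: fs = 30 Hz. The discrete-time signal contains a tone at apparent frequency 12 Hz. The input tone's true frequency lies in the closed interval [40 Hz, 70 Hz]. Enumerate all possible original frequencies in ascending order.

42 Hz, 48 Hz

Frequencies that alias to 12 Hz are k·fs ± 12 Hz for integer k ≥ 0.
k=0: 12 Hz.
k=1: 18 Hz, 42 Hz.
k=2: 48 Hz, 72 Hz.
k=3: 78 Hz, 102 Hz.
Within [40 Hz, 70 Hz]: 42 Hz, 48 Hz.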